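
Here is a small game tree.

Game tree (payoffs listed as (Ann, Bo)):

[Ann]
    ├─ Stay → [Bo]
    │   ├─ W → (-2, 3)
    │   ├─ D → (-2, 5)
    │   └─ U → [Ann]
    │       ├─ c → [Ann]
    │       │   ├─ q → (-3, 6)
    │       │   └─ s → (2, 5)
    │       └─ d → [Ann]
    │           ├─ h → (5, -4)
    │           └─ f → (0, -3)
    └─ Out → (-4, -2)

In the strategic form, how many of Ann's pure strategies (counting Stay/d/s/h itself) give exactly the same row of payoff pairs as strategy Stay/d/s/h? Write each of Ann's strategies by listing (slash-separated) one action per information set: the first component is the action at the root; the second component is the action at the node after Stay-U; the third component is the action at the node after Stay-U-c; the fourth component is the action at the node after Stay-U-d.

2

Row for Stay/d/s/h (columns W, D, U): (-2,3) (-2,5) (5,-4).
Under Stay/d/s/h, Ann's choice at the node after Stay-U-c can never be reached regardless of what Bo does, so varying those choices leaves every outcome unchanged.
Holding the reachable choices fixed and varying the unreachable one freely already gives 2 equivalent strategies.
No other strategy reproduces this row, so those 2 are the full class: Stay/d/q/h, Stay/d/s/h.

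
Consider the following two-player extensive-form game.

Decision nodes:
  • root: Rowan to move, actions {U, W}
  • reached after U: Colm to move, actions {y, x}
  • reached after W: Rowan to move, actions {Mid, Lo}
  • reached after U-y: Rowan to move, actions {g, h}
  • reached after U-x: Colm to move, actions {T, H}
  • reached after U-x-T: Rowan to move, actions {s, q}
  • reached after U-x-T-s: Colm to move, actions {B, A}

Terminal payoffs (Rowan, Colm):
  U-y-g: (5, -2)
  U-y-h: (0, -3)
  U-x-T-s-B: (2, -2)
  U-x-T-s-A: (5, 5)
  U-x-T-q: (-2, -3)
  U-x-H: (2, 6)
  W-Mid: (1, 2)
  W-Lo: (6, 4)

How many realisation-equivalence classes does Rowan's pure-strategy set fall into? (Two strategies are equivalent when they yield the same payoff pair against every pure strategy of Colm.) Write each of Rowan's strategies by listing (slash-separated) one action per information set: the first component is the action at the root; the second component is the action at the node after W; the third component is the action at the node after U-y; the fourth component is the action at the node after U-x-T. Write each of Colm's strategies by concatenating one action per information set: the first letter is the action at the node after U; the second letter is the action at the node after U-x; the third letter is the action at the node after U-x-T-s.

Rowan has 16 pure strategies: U/Mid/g/s, U/Mid/g/q, U/Mid/h/s, U/Mid/h/q, U/Lo/g/s, U/Lo/g/q, U/Lo/h/s, U/Lo/h/q, W/Mid/g/s, W/Mid/g/q, W/Mid/h/s, W/Mid/h/q, W/Lo/g/s, W/Lo/g/q, W/Lo/h/s, W/Lo/h/q. Columns: yTB, yTA, yHB, yHA, xTB, xTA, xHB, xHA.
{U/Mid/g/s, U/Lo/g/s} → row (5,-2) (5,-2) (5,-2) (5,-2) (2,-2) (5,5) (2,6) (2,6)
{U/Mid/g/q, U/Lo/g/q} → row (5,-2) (5,-2) (5,-2) (5,-2) (-2,-3) (-2,-3) (2,6) (2,6)
{U/Mid/h/s, U/Lo/h/s} → row (0,-3) (0,-3) (0,-3) (0,-3) (2,-2) (5,5) (2,6) (2,6)
{U/Mid/h/q, U/Lo/h/q} → row (0,-3) (0,-3) (0,-3) (0,-3) (-2,-3) (-2,-3) (2,6) (2,6)
{W/Mid/g/s, W/Mid/g/q, W/Mid/h/s, W/Mid/h/q} → row (1,2) (1,2) (1,2) (1,2) (1,2) (1,2) (1,2) (1,2)
{W/Lo/g/s, W/Lo/g/q, W/Lo/h/s, W/Lo/h/q} → row (6,4) (6,4) (6,4) (6,4) (6,4) (6,4) (6,4) (6,4)
That's 6 distinct rows out of 16 strategies.

6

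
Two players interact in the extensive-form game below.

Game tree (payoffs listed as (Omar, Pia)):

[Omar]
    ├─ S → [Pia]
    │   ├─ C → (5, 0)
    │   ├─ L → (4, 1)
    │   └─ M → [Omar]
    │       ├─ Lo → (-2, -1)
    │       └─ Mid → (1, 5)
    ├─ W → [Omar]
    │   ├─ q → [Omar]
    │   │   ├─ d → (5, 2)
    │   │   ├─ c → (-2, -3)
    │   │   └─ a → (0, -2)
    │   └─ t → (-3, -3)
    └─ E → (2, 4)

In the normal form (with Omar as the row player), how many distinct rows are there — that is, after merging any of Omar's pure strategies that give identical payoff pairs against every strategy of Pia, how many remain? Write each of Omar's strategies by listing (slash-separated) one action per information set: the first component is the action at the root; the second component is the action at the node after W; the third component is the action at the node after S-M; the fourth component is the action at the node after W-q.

7

Omar has 36 pure strategies: S/q/Lo/d, S/q/Lo/c, S/q/Lo/a, S/q/Mid/d, S/q/Mid/c, S/q/Mid/a, S/t/Lo/d, S/t/Lo/c, S/t/Lo/a, S/t/Mid/d, S/t/Mid/c, S/t/Mid/a, W/q/Lo/d, W/q/Lo/c, W/q/Lo/a, W/q/Mid/d, W/q/Mid/c, W/q/Mid/a, W/t/Lo/d, W/t/Lo/c, W/t/Lo/a, W/t/Mid/d, W/t/Mid/c, W/t/Mid/a, E/q/Lo/d, E/q/Lo/c, E/q/Lo/a, E/q/Mid/d, E/q/Mid/c, E/q/Mid/a, E/t/Lo/d, E/t/Lo/c, E/t/Lo/a, E/t/Mid/d, E/t/Mid/c, E/t/Mid/a. Columns: C, L, M.
{S/q/Lo/d, S/q/Lo/c, S/q/Lo/a, S/t/Lo/d, S/t/Lo/c, S/t/Lo/a} → row (5,0) (4,1) (-2,-1)
{S/q/Mid/d, S/q/Mid/c, S/q/Mid/a, S/t/Mid/d, S/t/Mid/c, S/t/Mid/a} → row (5,0) (4,1) (1,5)
{W/q/Lo/d, W/q/Mid/d} → row (5,2) (5,2) (5,2)
{W/q/Lo/c, W/q/Mid/c} → row (-2,-3) (-2,-3) (-2,-3)
{W/q/Lo/a, W/q/Mid/a} → row (0,-2) (0,-2) (0,-2)
{W/t/Lo/d, W/t/Lo/c, W/t/Lo/a, W/t/Mid/d, W/t/Mid/c, W/t/Mid/a} → row (-3,-3) (-3,-3) (-3,-3)
{E/q/Lo/d, E/q/Lo/c, E/q/Lo/a, E/q/Mid/d, E/q/Mid/c, E/q/Mid/a, E/t/Lo/d, E/t/Lo/c, E/t/Lo/a, E/t/Mid/d, E/t/Mid/c, E/t/Mid/a} → row (2,4) (2,4) (2,4)
That's 7 distinct rows out of 36 strategies.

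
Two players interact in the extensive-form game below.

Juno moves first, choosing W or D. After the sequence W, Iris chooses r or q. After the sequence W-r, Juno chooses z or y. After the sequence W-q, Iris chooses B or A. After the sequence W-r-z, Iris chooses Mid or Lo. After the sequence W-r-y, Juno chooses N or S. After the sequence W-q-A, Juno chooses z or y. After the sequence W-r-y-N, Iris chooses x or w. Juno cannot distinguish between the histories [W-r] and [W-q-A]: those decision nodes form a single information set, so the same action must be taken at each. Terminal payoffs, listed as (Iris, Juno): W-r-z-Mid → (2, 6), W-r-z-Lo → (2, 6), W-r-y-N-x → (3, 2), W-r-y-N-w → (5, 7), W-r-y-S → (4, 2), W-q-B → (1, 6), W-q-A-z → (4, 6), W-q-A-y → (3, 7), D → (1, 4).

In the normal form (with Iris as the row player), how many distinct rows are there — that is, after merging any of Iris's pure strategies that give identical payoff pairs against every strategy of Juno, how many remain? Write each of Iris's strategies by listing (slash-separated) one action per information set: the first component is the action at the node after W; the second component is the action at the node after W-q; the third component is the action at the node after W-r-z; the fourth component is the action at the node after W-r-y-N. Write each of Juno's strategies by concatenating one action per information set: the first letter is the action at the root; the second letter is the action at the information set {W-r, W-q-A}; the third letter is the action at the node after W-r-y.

4

Iris has 16 pure strategies: r/B/Mid/x, r/B/Mid/w, r/B/Lo/x, r/B/Lo/w, r/A/Mid/x, r/A/Mid/w, r/A/Lo/x, r/A/Lo/w, q/B/Mid/x, q/B/Mid/w, q/B/Lo/x, q/B/Lo/w, q/A/Mid/x, q/A/Mid/w, q/A/Lo/x, q/A/Lo/w. Columns: WzN, WzS, WyN, WyS, DzN, DzS, DyN, DyS.
{r/B/Mid/x, r/B/Lo/x, r/A/Mid/x, r/A/Lo/x} → row (2,6) (2,6) (3,2) (4,2) (1,4) (1,4) (1,4) (1,4)
{r/B/Mid/w, r/B/Lo/w, r/A/Mid/w, r/A/Lo/w} → row (2,6) (2,6) (5,7) (4,2) (1,4) (1,4) (1,4) (1,4)
{q/B/Mid/x, q/B/Mid/w, q/B/Lo/x, q/B/Lo/w} → row (1,6) (1,6) (1,6) (1,6) (1,4) (1,4) (1,4) (1,4)
{q/A/Mid/x, q/A/Mid/w, q/A/Lo/x, q/A/Lo/w} → row (4,6) (4,6) (3,7) (3,7) (1,4) (1,4) (1,4) (1,4)
That's 4 distinct rows out of 16 strategies.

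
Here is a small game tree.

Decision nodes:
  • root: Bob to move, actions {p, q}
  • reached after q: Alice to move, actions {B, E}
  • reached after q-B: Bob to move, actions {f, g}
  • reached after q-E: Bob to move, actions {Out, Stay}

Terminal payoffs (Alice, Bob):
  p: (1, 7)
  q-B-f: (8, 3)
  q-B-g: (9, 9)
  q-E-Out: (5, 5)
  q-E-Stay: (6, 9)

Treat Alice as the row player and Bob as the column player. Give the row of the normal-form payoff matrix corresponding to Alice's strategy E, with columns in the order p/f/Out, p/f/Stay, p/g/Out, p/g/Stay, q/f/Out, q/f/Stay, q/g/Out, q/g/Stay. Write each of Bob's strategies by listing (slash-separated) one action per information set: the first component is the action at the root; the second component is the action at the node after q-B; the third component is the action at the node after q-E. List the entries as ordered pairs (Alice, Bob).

vs p/f/Out: Bob plays p → (1, 7)
vs p/f/Stay: Bob plays p → (1, 7)
vs p/g/Out: Bob plays p → (1, 7)
vs p/g/Stay: Bob plays p → (1, 7)
vs q/f/Out: Bob plays q → Alice plays E at [q] → Bob plays Out at [q-E] → (5, 5)
vs q/f/Stay: Bob plays q → Alice plays E at [q] → Bob plays Stay at [q-E] → (6, 9)
vs q/g/Out: Bob plays q → Alice plays E at [q] → Bob plays Out at [q-E] → (5, 5)
vs q/g/Stay: Bob plays q → Alice plays E at [q] → Bob plays Stay at [q-E] → (6, 9)

(1,7) (1,7) (1,7) (1,7) (5,5) (6,9) (5,5) (6,9)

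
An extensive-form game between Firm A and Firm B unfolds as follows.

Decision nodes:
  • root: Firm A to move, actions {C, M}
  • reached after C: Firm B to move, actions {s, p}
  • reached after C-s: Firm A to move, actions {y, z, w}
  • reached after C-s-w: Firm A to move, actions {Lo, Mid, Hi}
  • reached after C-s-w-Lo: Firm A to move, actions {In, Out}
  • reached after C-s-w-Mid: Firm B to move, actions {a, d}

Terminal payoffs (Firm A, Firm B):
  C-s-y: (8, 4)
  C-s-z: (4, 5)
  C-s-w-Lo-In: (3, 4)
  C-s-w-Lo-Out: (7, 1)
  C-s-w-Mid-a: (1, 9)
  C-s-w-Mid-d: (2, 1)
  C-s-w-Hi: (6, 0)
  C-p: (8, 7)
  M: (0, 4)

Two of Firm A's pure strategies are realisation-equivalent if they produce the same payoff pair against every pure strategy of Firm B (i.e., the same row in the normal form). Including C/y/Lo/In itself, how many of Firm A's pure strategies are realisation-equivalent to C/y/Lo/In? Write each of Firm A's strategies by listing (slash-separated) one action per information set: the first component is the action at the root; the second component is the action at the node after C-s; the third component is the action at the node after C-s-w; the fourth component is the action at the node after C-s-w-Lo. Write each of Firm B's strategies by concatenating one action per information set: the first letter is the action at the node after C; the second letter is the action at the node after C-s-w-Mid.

6

Row for C/y/Lo/In (columns sa, sd, pa, pd): (8,4) (8,4) (8,7) (8,7).
Under C/y/Lo/In, Firm A's choice at the node after C-s-w and at the node after C-s-w-Lo can never be reached regardless of what Firm B does, so varying those choices leaves every outcome unchanged.
Holding the reachable choices fixed and varying the unreachable ones freely already gives 3 × 2 = 6 equivalent strategies.
No other strategy reproduces this row, so those 6 are the full class: C/y/Lo/In, C/y/Lo/Out, C/y/Mid/In, C/y/Mid/Out, C/y/Hi/In, C/y/Hi/Out.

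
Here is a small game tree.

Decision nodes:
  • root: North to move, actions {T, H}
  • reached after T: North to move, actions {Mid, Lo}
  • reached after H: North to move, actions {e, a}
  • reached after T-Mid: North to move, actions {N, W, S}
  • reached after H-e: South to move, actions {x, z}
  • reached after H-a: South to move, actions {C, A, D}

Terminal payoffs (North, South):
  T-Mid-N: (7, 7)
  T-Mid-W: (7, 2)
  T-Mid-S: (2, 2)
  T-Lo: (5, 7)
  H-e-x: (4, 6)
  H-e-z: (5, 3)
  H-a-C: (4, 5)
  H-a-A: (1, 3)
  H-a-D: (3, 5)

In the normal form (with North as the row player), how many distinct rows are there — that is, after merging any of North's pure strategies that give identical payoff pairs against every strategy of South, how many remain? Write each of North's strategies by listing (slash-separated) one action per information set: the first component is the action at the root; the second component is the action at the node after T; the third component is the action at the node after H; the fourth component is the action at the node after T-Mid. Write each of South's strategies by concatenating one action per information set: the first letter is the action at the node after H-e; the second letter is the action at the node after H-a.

6

North has 24 pure strategies: T/Mid/e/N, T/Mid/e/W, T/Mid/e/S, T/Mid/a/N, T/Mid/a/W, T/Mid/a/S, T/Lo/e/N, T/Lo/e/W, T/Lo/e/S, T/Lo/a/N, T/Lo/a/W, T/Lo/a/S, H/Mid/e/N, H/Mid/e/W, H/Mid/e/S, H/Mid/a/N, H/Mid/a/W, H/Mid/a/S, H/Lo/e/N, H/Lo/e/W, H/Lo/e/S, H/Lo/a/N, H/Lo/a/W, H/Lo/a/S. Columns: xC, xA, xD, zC, zA, zD.
{T/Mid/e/N, T/Mid/a/N} → row (7,7) (7,7) (7,7) (7,7) (7,7) (7,7)
{T/Mid/e/W, T/Mid/a/W} → row (7,2) (7,2) (7,2) (7,2) (7,2) (7,2)
{T/Mid/e/S, T/Mid/a/S} → row (2,2) (2,2) (2,2) (2,2) (2,2) (2,2)
{T/Lo/e/N, T/Lo/e/W, T/Lo/e/S, T/Lo/a/N, T/Lo/a/W, T/Lo/a/S} → row (5,7) (5,7) (5,7) (5,7) (5,7) (5,7)
{H/Mid/e/N, H/Mid/e/W, H/Mid/e/S, H/Lo/e/N, H/Lo/e/W, H/Lo/e/S} → row (4,6) (4,6) (4,6) (5,3) (5,3) (5,3)
{H/Mid/a/N, H/Mid/a/W, H/Mid/a/S, H/Lo/a/N, H/Lo/a/W, H/Lo/a/S} → row (4,5) (1,3) (3,5) (4,5) (1,3) (3,5)
That's 6 distinct rows out of 24 strategies.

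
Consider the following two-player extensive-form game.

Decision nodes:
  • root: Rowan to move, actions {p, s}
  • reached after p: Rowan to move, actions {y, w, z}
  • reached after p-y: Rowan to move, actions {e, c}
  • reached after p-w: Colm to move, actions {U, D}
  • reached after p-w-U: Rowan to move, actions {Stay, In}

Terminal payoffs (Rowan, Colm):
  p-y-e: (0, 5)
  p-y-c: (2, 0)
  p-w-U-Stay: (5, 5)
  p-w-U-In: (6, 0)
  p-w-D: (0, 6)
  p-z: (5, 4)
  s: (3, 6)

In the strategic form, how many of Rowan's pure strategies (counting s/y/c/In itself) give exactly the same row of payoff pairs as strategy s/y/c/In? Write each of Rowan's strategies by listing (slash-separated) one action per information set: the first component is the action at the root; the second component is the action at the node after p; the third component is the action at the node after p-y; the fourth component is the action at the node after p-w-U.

Row for s/y/c/In (columns U, D): (3,6) (3,6).
Under s/y/c/In, Rowan's choice at the node after p and at the node after p-y and at the node after p-w-U can never be reached regardless of what Colm does, so varying those choices leaves every outcome unchanged.
Holding the reachable choices fixed and varying the unreachable ones freely already gives 3 × 2 × 2 = 12 equivalent strategies.
No other strategy reproduces this row, so those 12 are the full class: s/y/e/Stay, s/y/e/In, s/y/c/Stay, s/y/c/In, s/w/e/Stay, s/w/e/In, s/w/c/Stay, s/w/c/In, s/z/e/Stay, s/z/e/In, s/z/c/Stay, s/z/c/In.

12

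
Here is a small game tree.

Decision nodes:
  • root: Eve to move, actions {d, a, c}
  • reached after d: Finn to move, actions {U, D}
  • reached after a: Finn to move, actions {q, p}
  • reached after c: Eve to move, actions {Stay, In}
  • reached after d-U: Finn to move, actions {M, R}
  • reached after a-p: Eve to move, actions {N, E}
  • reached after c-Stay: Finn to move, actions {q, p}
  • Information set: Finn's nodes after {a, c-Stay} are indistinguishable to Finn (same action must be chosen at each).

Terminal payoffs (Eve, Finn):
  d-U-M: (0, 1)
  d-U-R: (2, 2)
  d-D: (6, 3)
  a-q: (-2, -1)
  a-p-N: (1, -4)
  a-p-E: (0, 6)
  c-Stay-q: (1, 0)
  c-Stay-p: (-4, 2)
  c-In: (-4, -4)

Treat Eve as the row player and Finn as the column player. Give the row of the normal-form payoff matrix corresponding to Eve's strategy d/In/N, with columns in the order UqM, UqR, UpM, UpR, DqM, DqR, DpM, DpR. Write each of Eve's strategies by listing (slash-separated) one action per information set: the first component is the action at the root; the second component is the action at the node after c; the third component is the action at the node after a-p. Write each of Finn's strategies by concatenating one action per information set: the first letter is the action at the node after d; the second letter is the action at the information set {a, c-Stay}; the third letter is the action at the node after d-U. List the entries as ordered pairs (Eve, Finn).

vs UqM: Eve plays d → Finn plays U at [d] → Finn plays M at [d-U] → (0, 1)
vs UqR: Eve plays d → Finn plays U at [d] → Finn plays R at [d-U] → (2, 2)
vs UpM: Eve plays d → Finn plays U at [d] → Finn plays M at [d-U] → (0, 1)
vs UpR: Eve plays d → Finn plays U at [d] → Finn plays R at [d-U] → (2, 2)
vs DqM: Eve plays d → Finn plays D at [d] → (6, 3)
vs DqR: Eve plays d → Finn plays D at [d] → (6, 3)
vs DpM: Eve plays d → Finn plays D at [d] → (6, 3)
vs DpR: Eve plays d → Finn plays D at [d] → (6, 3)

(0,1) (2,2) (0,1) (2,2) (6,3) (6,3) (6,3) (6,3)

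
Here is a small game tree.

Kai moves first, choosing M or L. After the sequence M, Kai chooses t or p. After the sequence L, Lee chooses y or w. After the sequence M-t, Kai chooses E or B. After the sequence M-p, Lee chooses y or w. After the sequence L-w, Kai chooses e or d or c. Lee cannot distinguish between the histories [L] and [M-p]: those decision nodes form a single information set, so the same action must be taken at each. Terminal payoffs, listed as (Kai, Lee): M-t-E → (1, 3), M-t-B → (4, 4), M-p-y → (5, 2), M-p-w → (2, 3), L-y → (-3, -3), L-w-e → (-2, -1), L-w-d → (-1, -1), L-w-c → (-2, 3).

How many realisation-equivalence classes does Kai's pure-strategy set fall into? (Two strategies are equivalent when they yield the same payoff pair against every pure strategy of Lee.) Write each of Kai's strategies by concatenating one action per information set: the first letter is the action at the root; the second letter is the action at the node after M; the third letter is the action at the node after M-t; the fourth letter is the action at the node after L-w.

6

Kai has 24 pure strategies: MtEe, MtEd, MtEc, MtBe, MtBd, MtBc, MpEe, MpEd, MpEc, MpBe, MpBd, MpBc, LtEe, LtEd, LtEc, LtBe, LtBd, LtBc, LpEe, LpEd, LpEc, LpBe, LpBd, LpBc. Columns: y, w.
{MtEe, MtEd, MtEc} → row (1,3) (1,3)
{MtBe, MtBd, MtBc} → row (4,4) (4,4)
{MpEe, MpEd, MpEc, MpBe, MpBd, MpBc} → row (5,2) (2,3)
{LtEe, LtBe, LpEe, LpBe} → row (-3,-3) (-2,-1)
{LtEd, LtBd, LpEd, LpBd} → row (-3,-3) (-1,-1)
{LtEc, LtBc, LpEc, LpBc} → row (-3,-3) (-2,3)
That's 6 distinct rows out of 24 strategies.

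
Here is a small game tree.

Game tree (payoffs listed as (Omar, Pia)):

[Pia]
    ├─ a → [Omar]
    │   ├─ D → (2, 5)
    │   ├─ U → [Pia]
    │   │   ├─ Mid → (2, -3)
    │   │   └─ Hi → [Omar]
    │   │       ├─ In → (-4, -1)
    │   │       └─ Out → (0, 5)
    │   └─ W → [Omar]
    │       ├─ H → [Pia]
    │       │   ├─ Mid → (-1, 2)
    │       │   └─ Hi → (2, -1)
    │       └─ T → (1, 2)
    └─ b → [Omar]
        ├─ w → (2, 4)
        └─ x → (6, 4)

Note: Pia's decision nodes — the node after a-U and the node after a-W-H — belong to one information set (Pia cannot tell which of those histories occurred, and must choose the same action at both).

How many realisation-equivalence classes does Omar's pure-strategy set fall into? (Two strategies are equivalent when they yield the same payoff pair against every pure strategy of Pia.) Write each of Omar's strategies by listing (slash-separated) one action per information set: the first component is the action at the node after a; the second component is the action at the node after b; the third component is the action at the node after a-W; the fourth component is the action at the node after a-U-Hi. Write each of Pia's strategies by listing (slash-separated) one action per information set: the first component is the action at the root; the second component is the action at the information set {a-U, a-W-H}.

10

Omar has 24 pure strategies: D/w/H/In, D/w/H/Out, D/w/T/In, D/w/T/Out, D/x/H/In, D/x/H/Out, D/x/T/In, D/x/T/Out, U/w/H/In, U/w/H/Out, U/w/T/In, U/w/T/Out, U/x/H/In, U/x/H/Out, U/x/T/In, U/x/T/Out, W/w/H/In, W/w/H/Out, W/w/T/In, W/w/T/Out, W/x/H/In, W/x/H/Out, W/x/T/In, W/x/T/Out. Columns: a/Mid, a/Hi, b/Mid, b/Hi.
{D/w/H/In, D/w/H/Out, D/w/T/In, D/w/T/Out} → row (2,5) (2,5) (2,4) (2,4)
{D/x/H/In, D/x/H/Out, D/x/T/In, D/x/T/Out} → row (2,5) (2,5) (6,4) (6,4)
{U/w/H/In, U/w/T/In} → row (2,-3) (-4,-1) (2,4) (2,4)
{U/w/H/Out, U/w/T/Out} → row (2,-3) (0,5) (2,4) (2,4)
{U/x/H/In, U/x/T/In} → row (2,-3) (-4,-1) (6,4) (6,4)
{U/x/H/Out, U/x/T/Out} → row (2,-3) (0,5) (6,4) (6,4)
{W/w/H/In, W/w/H/Out} → row (-1,2) (2,-1) (2,4) (2,4)
{W/w/T/In, W/w/T/Out} → row (1,2) (1,2) (2,4) (2,4)
{W/x/H/In, W/x/H/Out} → row (-1,2) (2,-1) (6,4) (6,4)
{W/x/T/In, W/x/T/Out} → row (1,2) (1,2) (6,4) (6,4)
That's 10 distinct rows out of 24 strategies.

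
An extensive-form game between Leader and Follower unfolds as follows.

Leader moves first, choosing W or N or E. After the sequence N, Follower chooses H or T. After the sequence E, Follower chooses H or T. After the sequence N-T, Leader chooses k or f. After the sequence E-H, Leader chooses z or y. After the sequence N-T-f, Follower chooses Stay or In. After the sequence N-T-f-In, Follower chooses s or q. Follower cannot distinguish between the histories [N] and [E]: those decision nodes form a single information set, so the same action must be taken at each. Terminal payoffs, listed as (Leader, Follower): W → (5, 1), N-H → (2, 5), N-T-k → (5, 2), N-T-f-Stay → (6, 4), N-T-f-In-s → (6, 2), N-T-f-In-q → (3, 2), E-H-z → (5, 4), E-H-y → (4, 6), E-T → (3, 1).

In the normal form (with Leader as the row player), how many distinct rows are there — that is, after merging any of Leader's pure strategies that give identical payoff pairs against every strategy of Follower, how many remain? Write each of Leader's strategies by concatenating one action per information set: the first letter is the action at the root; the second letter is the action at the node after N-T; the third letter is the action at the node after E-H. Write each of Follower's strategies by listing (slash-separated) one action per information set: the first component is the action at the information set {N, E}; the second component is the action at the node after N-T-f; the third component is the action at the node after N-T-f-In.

5

Leader has 12 pure strategies: Wkz, Wky, Wfz, Wfy, Nkz, Nky, Nfz, Nfy, Ekz, Eky, Efz, Efy. Columns: H/Stay/s, H/Stay/q, H/In/s, H/In/q, T/Stay/s, T/Stay/q, T/In/s, T/In/q.
{Wkz, Wky, Wfz, Wfy} → row (5,1) (5,1) (5,1) (5,1) (5,1) (5,1) (5,1) (5,1)
{Nkz, Nky} → row (2,5) (2,5) (2,5) (2,5) (5,2) (5,2) (5,2) (5,2)
{Nfz, Nfy} → row (2,5) (2,5) (2,5) (2,5) (6,4) (6,4) (6,2) (3,2)
{Ekz, Efz} → row (5,4) (5,4) (5,4) (5,4) (3,1) (3,1) (3,1) (3,1)
{Eky, Efy} → row (4,6) (4,6) (4,6) (4,6) (3,1) (3,1) (3,1) (3,1)
That's 5 distinct rows out of 12 strategies.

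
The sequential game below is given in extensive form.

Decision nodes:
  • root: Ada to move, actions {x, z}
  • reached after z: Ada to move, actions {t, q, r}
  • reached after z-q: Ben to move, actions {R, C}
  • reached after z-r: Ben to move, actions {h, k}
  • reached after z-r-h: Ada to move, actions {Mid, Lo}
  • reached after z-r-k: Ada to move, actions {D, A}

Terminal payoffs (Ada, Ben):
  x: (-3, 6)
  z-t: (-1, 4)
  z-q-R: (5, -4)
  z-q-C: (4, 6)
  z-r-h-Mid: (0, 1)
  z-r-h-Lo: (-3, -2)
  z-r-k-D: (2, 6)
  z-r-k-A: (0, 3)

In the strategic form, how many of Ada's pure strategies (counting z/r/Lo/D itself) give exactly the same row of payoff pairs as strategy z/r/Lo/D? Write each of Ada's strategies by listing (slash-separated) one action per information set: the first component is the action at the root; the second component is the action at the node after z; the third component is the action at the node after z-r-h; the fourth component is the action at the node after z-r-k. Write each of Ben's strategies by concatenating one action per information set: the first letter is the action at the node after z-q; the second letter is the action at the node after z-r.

1

Row for z/r/Lo/D (columns Rh, Rk, Ch, Ck): (-3,-2) (2,6) (-3,-2) (2,6).
Every one of Ada's information sets is on the play path for some reply by Ben when Ada follows z/r/Lo/D.
Changing the action at any of them therefore changes at least one column, so only z/r/Lo/D itself gives this row.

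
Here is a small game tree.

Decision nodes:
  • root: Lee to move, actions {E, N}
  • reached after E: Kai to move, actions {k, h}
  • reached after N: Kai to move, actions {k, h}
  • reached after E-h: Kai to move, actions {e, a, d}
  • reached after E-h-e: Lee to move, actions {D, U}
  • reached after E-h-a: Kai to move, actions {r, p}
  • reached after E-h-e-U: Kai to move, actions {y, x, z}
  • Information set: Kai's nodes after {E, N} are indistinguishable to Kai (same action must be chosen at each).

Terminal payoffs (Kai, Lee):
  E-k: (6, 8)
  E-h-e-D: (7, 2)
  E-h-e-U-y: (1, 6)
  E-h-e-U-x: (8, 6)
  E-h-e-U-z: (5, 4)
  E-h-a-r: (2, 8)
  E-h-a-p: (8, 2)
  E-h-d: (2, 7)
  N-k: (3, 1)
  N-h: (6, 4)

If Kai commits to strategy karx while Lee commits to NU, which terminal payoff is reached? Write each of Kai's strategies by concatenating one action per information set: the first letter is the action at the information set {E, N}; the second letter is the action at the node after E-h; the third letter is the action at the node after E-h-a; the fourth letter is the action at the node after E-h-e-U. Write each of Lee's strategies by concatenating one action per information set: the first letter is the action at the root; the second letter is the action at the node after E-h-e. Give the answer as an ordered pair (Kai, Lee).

(3, 1)

Trace the play path from the root:
  Lee plays N
  Kai plays k at [N]
→ terminal payoff (3, 1).
(Kai's choice at the node after E-h is never reached on this path, so it doesn't affect the outcome.)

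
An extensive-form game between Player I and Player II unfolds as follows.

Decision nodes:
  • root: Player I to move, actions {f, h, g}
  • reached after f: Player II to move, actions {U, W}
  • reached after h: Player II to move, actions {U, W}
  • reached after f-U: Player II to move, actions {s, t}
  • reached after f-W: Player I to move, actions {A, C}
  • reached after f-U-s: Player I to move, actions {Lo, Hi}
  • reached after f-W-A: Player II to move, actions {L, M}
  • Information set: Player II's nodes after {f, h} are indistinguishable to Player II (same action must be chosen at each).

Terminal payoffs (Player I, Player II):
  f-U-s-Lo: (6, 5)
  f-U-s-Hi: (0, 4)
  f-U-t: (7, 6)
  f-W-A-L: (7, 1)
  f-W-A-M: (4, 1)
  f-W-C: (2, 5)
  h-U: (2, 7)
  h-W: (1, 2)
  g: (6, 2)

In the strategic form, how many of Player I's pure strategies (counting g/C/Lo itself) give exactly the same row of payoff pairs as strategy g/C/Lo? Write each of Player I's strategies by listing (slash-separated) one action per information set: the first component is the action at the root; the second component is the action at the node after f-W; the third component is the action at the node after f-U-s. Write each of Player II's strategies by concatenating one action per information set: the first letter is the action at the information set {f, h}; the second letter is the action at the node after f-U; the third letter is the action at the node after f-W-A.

4

Row for g/C/Lo (columns UsL, UsM, UtL, UtM, WsL, WsM, WtL, WtM): (6,2) (6,2) (6,2) (6,2) (6,2) (6,2) (6,2) (6,2).
Under g/C/Lo, Player I's choice at the node after f-W and at the node after f-U-s can never be reached regardless of what Player II does, so varying those choices leaves every outcome unchanged.
Holding the reachable choices fixed and varying the unreachable ones freely already gives 2 × 2 = 4 equivalent strategies.
No other strategy reproduces this row, so those 4 are the full class: g/A/Lo, g/A/Hi, g/C/Lo, g/C/Hi.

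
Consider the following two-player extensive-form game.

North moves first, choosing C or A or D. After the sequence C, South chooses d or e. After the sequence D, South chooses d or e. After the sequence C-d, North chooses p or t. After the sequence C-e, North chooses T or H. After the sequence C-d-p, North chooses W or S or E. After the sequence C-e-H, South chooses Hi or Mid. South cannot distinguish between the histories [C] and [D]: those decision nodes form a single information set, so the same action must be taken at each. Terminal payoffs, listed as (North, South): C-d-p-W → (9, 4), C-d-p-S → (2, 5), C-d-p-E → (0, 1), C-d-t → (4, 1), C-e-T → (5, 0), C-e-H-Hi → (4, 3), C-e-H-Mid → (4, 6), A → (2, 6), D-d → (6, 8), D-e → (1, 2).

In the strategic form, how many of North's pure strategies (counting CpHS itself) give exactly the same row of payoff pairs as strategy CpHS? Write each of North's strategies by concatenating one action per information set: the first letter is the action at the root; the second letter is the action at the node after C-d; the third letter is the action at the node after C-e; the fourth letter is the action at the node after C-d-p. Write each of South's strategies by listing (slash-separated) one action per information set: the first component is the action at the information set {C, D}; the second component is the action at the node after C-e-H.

Row for CpHS (columns d/Hi, d/Mid, e/Hi, e/Mid): (2,5) (2,5) (4,3) (4,6).
Every one of North's information sets is on the play path for some reply by South when North follows CpHS.
Changing the action at any of them therefore changes at least one column, so only CpHS itself gives this row.

1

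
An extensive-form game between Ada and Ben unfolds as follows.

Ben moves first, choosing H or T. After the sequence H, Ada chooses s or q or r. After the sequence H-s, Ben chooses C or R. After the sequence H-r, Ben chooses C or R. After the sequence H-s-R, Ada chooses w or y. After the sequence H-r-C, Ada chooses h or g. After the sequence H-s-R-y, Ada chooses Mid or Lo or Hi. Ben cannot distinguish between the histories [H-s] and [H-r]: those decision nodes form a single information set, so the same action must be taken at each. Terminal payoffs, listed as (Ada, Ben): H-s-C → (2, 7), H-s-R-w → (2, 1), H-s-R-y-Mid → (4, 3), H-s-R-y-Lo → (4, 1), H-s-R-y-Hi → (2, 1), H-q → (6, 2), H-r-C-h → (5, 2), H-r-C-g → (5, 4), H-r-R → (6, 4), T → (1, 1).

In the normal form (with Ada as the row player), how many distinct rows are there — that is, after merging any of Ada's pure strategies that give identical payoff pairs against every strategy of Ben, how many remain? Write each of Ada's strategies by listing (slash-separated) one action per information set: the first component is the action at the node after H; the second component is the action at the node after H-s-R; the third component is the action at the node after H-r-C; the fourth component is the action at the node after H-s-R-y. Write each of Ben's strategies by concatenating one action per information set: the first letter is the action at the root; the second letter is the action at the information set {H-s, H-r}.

Ada has 36 pure strategies: s/w/h/Mid, s/w/h/Lo, s/w/h/Hi, s/w/g/Mid, s/w/g/Lo, s/w/g/Hi, s/y/h/Mid, s/y/h/Lo, s/y/h/Hi, s/y/g/Mid, s/y/g/Lo, s/y/g/Hi, q/w/h/Mid, q/w/h/Lo, q/w/h/Hi, q/w/g/Mid, q/w/g/Lo, q/w/g/Hi, q/y/h/Mid, q/y/h/Lo, q/y/h/Hi, q/y/g/Mid, q/y/g/Lo, q/y/g/Hi, r/w/h/Mid, r/w/h/Lo, r/w/h/Hi, r/w/g/Mid, r/w/g/Lo, r/w/g/Hi, r/y/h/Mid, r/y/h/Lo, r/y/h/Hi, r/y/g/Mid, r/y/g/Lo, r/y/g/Hi. Columns: HC, HR, TC, TR.
{s/w/h/Mid, s/w/h/Lo, s/w/h/Hi, s/w/g/Mid, s/w/g/Lo, s/w/g/Hi, s/y/h/Hi, s/y/g/Hi} → row (2,7) (2,1) (1,1) (1,1)
{s/y/h/Mid, s/y/g/Mid} → row (2,7) (4,3) (1,1) (1,1)
{s/y/h/Lo, s/y/g/Lo} → row (2,7) (4,1) (1,1) (1,1)
{q/w/h/Mid, q/w/h/Lo, q/w/h/Hi, q/w/g/Mid, q/w/g/Lo, q/w/g/Hi, q/y/h/Mid, q/y/h/Lo, q/y/h/Hi, q/y/g/Mid, q/y/g/Lo, q/y/g/Hi} → row (6,2) (6,2) (1,1) (1,1)
{r/w/h/Mid, r/w/h/Lo, r/w/h/Hi, r/y/h/Mid, r/y/h/Lo, r/y/h/Hi} → row (5,2) (6,4) (1,1) (1,1)
{r/w/g/Mid, r/w/g/Lo, r/w/g/Hi, r/y/g/Mid, r/y/g/Lo, r/y/g/Hi} → row (5,4) (6,4) (1,1) (1,1)
That's 6 distinct rows out of 36 strategies.

6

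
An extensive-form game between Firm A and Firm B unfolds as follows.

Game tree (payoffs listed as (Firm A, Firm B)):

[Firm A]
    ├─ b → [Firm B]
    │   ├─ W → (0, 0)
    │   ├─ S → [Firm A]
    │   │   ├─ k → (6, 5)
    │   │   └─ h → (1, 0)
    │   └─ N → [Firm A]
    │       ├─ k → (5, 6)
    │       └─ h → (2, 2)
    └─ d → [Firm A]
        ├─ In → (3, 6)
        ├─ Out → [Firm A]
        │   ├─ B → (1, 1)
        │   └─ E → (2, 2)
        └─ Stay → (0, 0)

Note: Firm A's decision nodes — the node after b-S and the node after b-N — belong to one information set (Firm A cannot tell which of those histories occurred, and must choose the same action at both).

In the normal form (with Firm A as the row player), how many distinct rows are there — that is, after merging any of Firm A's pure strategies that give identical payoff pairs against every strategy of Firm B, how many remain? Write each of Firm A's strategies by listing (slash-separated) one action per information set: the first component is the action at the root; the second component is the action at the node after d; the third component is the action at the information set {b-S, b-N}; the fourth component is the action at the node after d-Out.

6

Firm A has 24 pure strategies: b/In/k/B, b/In/k/E, b/In/h/B, b/In/h/E, b/Out/k/B, b/Out/k/E, b/Out/h/B, b/Out/h/E, b/Stay/k/B, b/Stay/k/E, b/Stay/h/B, b/Stay/h/E, d/In/k/B, d/In/k/E, d/In/h/B, d/In/h/E, d/Out/k/B, d/Out/k/E, d/Out/h/B, d/Out/h/E, d/Stay/k/B, d/Stay/k/E, d/Stay/h/B, d/Stay/h/E. Columns: W, S, N.
{b/In/k/B, b/In/k/E, b/Out/k/B, b/Out/k/E, b/Stay/k/B, b/Stay/k/E} → row (0,0) (6,5) (5,6)
{b/In/h/B, b/In/h/E, b/Out/h/B, b/Out/h/E, b/Stay/h/B, b/Stay/h/E} → row (0,0) (1,0) (2,2)
{d/In/k/B, d/In/k/E, d/In/h/B, d/In/h/E} → row (3,6) (3,6) (3,6)
{d/Out/k/B, d/Out/h/B} → row (1,1) (1,1) (1,1)
{d/Out/k/E, d/Out/h/E} → row (2,2) (2,2) (2,2)
{d/Stay/k/B, d/Stay/k/E, d/Stay/h/B, d/Stay/h/E} → row (0,0) (0,0) (0,0)
That's 6 distinct rows out of 24 strategies.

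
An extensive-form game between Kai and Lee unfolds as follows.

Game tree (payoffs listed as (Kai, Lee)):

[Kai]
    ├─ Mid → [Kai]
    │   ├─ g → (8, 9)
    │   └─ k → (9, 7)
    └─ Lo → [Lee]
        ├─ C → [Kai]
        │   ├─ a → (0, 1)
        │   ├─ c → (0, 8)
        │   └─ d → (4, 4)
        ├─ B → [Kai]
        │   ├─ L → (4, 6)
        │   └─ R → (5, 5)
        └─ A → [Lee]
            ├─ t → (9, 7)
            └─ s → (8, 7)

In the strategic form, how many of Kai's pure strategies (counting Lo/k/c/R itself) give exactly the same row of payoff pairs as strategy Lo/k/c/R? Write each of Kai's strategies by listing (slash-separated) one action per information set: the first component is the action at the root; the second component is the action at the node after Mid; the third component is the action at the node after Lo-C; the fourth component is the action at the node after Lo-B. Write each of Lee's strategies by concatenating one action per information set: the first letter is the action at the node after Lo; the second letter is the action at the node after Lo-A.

Row for Lo/k/c/R (columns Ct, Cs, Bt, Bs, At, As): (0,8) (0,8) (5,5) (5,5) (9,7) (8,7).
Under Lo/k/c/R, Kai's choice at the node after Mid can never be reached regardless of what Lee does, so varying those choices leaves every outcome unchanged.
Holding the reachable choices fixed and varying the unreachable one freely already gives 2 equivalent strategies.
No other strategy reproduces this row, so those 2 are the full class: Lo/g/c/R, Lo/k/c/R.

2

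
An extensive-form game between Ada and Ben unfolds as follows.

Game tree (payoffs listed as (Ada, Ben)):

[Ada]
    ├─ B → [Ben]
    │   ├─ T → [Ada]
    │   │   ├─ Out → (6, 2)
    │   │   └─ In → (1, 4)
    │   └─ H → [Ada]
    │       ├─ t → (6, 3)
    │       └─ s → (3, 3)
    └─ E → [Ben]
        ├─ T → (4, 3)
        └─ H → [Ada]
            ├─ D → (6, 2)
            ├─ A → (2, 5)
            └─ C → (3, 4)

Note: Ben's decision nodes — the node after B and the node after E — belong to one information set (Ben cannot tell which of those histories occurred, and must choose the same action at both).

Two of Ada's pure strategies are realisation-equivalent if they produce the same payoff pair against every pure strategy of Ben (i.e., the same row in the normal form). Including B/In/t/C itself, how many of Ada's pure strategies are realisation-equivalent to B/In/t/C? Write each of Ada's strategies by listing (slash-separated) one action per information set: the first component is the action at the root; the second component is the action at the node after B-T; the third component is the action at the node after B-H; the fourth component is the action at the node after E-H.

3

Row for B/In/t/C (columns T, H): (1,4) (6,3).
Under B/In/t/C, Ada's choice at the node after E-H can never be reached regardless of what Ben does, so varying those choices leaves every outcome unchanged.
Holding the reachable choices fixed and varying the unreachable one freely already gives 3 equivalent strategies.
No other strategy reproduces this row, so those 3 are the full class: B/In/t/D, B/In/t/A, B/In/t/C.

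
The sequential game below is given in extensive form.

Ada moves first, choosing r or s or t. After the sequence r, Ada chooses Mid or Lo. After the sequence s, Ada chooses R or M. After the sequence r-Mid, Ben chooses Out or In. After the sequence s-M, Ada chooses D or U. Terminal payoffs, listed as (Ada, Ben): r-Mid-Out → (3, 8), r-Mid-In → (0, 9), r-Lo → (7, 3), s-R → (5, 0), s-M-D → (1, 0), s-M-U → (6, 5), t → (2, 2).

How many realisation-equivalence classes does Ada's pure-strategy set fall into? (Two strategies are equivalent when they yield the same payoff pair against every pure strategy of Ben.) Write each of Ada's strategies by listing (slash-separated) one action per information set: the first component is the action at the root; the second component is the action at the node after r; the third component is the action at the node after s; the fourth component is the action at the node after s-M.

6

Ada has 24 pure strategies: r/Mid/R/D, r/Mid/R/U, r/Mid/M/D, r/Mid/M/U, r/Lo/R/D, r/Lo/R/U, r/Lo/M/D, r/Lo/M/U, s/Mid/R/D, s/Mid/R/U, s/Mid/M/D, s/Mid/M/U, s/Lo/R/D, s/Lo/R/U, s/Lo/M/D, s/Lo/M/U, t/Mid/R/D, t/Mid/R/U, t/Mid/M/D, t/Mid/M/U, t/Lo/R/D, t/Lo/R/U, t/Lo/M/D, t/Lo/M/U. Columns: Out, In.
{r/Mid/R/D, r/Mid/R/U, r/Mid/M/D, r/Mid/M/U} → row (3,8) (0,9)
{r/Lo/R/D, r/Lo/R/U, r/Lo/M/D, r/Lo/M/U} → row (7,3) (7,3)
{s/Mid/R/D, s/Mid/R/U, s/Lo/R/D, s/Lo/R/U} → row (5,0) (5,0)
{s/Mid/M/D, s/Lo/M/D} → row (1,0) (1,0)
{s/Mid/M/U, s/Lo/M/U} → row (6,5) (6,5)
{t/Mid/R/D, t/Mid/R/U, t/Mid/M/D, t/Mid/M/U, t/Lo/R/D, t/Lo/R/U, t/Lo/M/D, t/Lo/M/U} → row (2,2) (2,2)
That's 6 distinct rows out of 24 strategies.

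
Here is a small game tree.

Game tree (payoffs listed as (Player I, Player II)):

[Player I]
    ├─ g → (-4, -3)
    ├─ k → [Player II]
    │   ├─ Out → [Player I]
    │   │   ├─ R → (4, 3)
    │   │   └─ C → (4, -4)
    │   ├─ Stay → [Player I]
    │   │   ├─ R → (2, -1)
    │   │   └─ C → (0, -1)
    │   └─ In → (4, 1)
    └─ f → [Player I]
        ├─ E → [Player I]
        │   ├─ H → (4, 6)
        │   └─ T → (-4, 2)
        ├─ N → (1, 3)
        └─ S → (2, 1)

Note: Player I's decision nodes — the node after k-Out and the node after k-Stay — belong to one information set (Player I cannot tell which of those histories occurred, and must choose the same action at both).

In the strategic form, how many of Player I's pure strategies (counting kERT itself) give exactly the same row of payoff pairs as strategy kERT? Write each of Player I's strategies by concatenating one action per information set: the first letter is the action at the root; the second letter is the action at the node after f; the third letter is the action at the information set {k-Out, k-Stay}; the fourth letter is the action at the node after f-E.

Row for kERT (columns Out, Stay, In): (4,3) (2,-1) (4,1).
Under kERT, Player I's choice at the node after f and at the node after f-E can never be reached regardless of what Player II does, so varying those choices leaves every outcome unchanged.
Holding the reachable choices fixed and varying the unreachable ones freely already gives 3 × 2 = 6 equivalent strategies.
No other strategy reproduces this row, so those 6 are the full class: kERH, kERT, kNRH, kNRT, kSRH, kSRT.

6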